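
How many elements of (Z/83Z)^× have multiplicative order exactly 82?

40

φ(83) = 83 − 1 = 82 = 2 · 41.
(Z/83Z)^× is cyclic (|G| = 82); a cyclic group of order m has exactly φ(d) elements of each order d | m, and none otherwise.
82 = 2 · 41 divides 82, and φ(82) = 40.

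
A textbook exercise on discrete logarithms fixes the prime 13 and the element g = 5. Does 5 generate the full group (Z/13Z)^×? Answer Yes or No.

φ(13) = 13 − 1 = 12 = 2^2 · 3.
It suffices to check that the order of 5 is not a proper divisor of 12: compute 5^(12/q) for q ∈ {2, 3}.
5^6 ≡ 12 (mod 13)  [q = 2: ≢ 1 ✓]
5^4 ≡ 1 (mod 13)  [q = 3: ≡ 1 ✗]
Since 5^4 ≡ 1, the order of 5 divides 4 < 12, so 5 is not a primitive root.

No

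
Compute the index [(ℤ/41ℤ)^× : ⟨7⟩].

1

Since 7 ∈ (Z/41Z)^×, its order divides φ(41) = 41 − 1 = 40 = 2^3 · 5.
Divisors of 40: 1, 2, 4, 5, 8, 10, 20, 40.
Evaluate successive powers at the divisors of 40:
7^1 ≡ 7 (mod 41)
7^2 ≡ 8 (mod 41)
7^4 ≡ 23 (mod 41)
7^5 ≡ 38 (mod 41)
7^8 ≡ 37 (mod 41)
7^10 ≡ 9 (mod 41)
7^20 ≡ 40 (mod 41)
7^40 ≡ 1 (mod 41) ✓
Thus |⟨7⟩| = ord(7) = 40.
[(Z/41Z)^× : ⟨7⟩] = 40/40 = 1.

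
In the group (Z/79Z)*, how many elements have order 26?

12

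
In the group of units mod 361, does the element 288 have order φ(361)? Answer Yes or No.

Yes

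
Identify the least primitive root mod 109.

φ(109) = 109 − 1 = 108 = 2^2 · 3^3.
Test candidates g = 2, 3, … against the prime factors q ∈ {2, 3} of φ(109): g is a generator iff g^(108/q) ≢ 1 for every such q.
g = 2: 2^54 ≡ 108; 2^36 ≡ 1 — hits 1, so not a primitive root.
g = 3: 3^54 ≡ 1 — hits 1, so not a primitive root.
g = 4: 4^54 ≡ 1 — hits 1, so not a primitive root.
g = 5: 5^54 ≡ 1 — hits 1, so not a primitive root.
g = 6: 6^54 ≡ 108; 6^36 ≡ 63 — none is 1, so 6 is a primitive root.
Hence the least primitive root of 109 is 6.

6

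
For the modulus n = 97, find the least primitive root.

φ(97) = 97 − 1 = 96 = 2^5 · 3.
Test candidates g = 2, 3, … against the prime factors q ∈ {2, 3} of φ(97): g is a generator iff g^(96/q) ≢ 1 for every such q.
g = 2: 2^48 ≡ 1 — hits 1, so not a primitive root.
g = 3: 3^48 ≡ 1 — hits 1, so not a primitive root.
g = 4: 4^48 ≡ 1 — hits 1, so not a primitive root.
g = 5: 5^48 ≡ 96; 5^32 ≡ 35 — none is 1, so 5 is a primitive root.
Hence the least primitive root of 97 is 5.

5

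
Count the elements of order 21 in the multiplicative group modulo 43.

φ(43) = 43 − 1 = 42 = 2 · 3 · 7.
Since (Z/43Z)^× is cyclic of order 42, the number of elements of order d is φ(d) when d | 42 and 0 otherwise.
21 = 3 · 7 divides 42, and φ(21) = 12.

12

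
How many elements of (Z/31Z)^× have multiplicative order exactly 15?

8

φ(31) = 31 − 1 = 30 = 2 · 3 · 5.
(Z/31Z)^× is cyclic (|G| = 30); a cyclic group of order m has exactly φ(d) elements of each order d | m, and none otherwise.
15 = 3 · 5 divides 30, and φ(15) = 8.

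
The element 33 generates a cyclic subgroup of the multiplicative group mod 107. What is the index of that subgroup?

Since 33 ∈ (Z/107Z)^×, its order divides φ(107) = 107 − 1 = 106 = 2 · 53.
Divisors of 106: 1, 2, 53, 106.
Evaluate successive powers at the divisors of 106:
33^1 ≡ 33 (mod 107)
33^2 ≡ 19 (mod 107)
33^53 ≡ 1 (mod 107) ✓
Thus |⟨33⟩| = ord(33) = 53.
[(Z/107Z)^× : ⟨33⟩] = 106/53 = 2.

2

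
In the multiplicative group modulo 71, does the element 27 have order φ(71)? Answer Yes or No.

No

φ(71) = 71 − 1 = 70 = 2 · 5 · 7.
An element g generates (Z/71Z)^× iff g^(70/q) ≢ 1 (mod 71) for each prime q ∈ {2, 5, 7}.
27^35 ≡ 1 (mod 71)  [q = 2: ≡ 1 ✗]
27^14 ≡ 57 (mod 71)  [q = 5: ≢ 1 ✓]
27^10 ≡ 45 (mod 71)  [q = 7: ≢ 1 ✓]
Since 27^35 ≡ 1, the order of 27 divides 35 < 70, so 27 is not a primitive root.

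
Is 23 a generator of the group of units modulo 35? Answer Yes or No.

35 = 5 · 7 is a product of two distinct odd primes, so (Z/35Z)^× ≅ (Z/5Z)^× × (Z/7Z)^× is not cyclic.
No primitive root modulo 35 exists; in particular 23 is not one.

No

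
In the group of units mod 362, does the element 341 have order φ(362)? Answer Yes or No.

φ(362) = φ(2)·φ(181) = 1·180 = 180 = 2^2 · 3^2 · 5.
Test 341^(180/q) mod 362 for each prime factor q of 180:
341^90 ≡ 361 (mod 362)  [q = 2: ≢ 1 ✓]
341^60 ≡ 313 (mod 362)  [q = 3: ≢ 1 ✓]
341^36 ≡ 59 (mod 362)  [q = 5: ≢ 1 ✓]
Every test exponent gives a nontrivial residue, hence 341 generates the full group.

Yes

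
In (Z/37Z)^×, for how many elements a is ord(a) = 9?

6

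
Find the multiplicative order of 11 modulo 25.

5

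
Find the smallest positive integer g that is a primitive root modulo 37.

2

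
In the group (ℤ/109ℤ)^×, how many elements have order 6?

2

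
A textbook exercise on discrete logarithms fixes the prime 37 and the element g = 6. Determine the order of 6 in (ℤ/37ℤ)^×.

4

By Lagrange's theorem, ord_37(6) divides φ(37) = 37 − 1 = 36 = 2^2 · 3^2.
Divisors of 36: 1, 2, 3, 4, 6, 9, 12, 18, 36.
Test each divisor d:
6^1 ≡ 6
6^2 ≡ 36
6^3 ≡ 31
6^4 ≡ 1
The smallest such exponent is 4, so the order of 6 is 4.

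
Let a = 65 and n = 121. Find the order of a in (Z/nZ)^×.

22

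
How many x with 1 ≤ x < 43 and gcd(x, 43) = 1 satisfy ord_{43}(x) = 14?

φ(43) = 43 − 1 = 42 = 2 · 3 · 7.
In a cyclic group of order 42, there are φ(d) elements of order d for each divisor d of 42, and zero for non-divisors.
14 = 2 · 7 divides 42, and φ(14) = 6.

6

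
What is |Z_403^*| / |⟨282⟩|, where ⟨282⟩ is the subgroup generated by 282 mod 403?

ord(282) | φ(403) = φ(13·31) = (13−1)·(31−1) = 12·30 = 360 = 2^3 · 3^2 · 5.
Divisors of 360: 1, 2, 3, 4, 5, 6, 8, 9, 10, 12, 15, 18, 20, 24, 30, 36, 40, 45, 60, 72, 90, 120, 180, 360.
Check 282^d mod 403 for each divisor in increasing order:
282^1 ≡ 282
282^2 ≡ 133
282^3 ≡ 27
282^4 ≡ 360
282^5 ≡ 367
282^6 ≡ 326
282^8 ≡ 237
282^9 ≡ 339
282^10 ≡ 87
282^12 ≡ 287
282^15 ≡ 92
282^18 ≡ 66
282^20 ≡ 315
282^24 ≡ 157
282^30 ≡ 1
Thus |⟨282⟩| = ord(282) = 30.
[(Z/403Z)^× : ⟨282⟩] = 360/30 = 12.

12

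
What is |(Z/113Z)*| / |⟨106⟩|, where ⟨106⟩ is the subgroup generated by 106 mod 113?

By Lagrange's theorem, ord_113(106) divides φ(113) = 113 − 1 = 112 = 2^4 · 7.
Divisors of 112: 1, 2, 4, 7, 8, 14, 16, 28, 56, 112.
Compute 106^d (mod 113) for the divisors d until we hit 1:
106^1 ≡ 106
106^2 ≡ 49
106^4 ≡ 28
106^7 ≡ 1
Thus |⟨106⟩| = ord(106) = 7.
Index = |(Z/113Z)^×| / |⟨106⟩| = 112 / 7 = 16.

16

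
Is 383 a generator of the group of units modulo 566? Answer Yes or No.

φ(566) = φ(2)·φ(283) = 1·282 = 282 = 2 · 3 · 47.
An element g generates (Z/566Z)^× iff g^(282/q) ≢ 1 (mod 566) for each prime q ∈ {2, 3, 47}.
383^141 ≡ 1 (mod 566)  [q = 2: ≡ 1 ✗]
383^94 ≡ 521 (mod 566)  [q = 3: ≢ 1 ✓]
383^6 ≡ 451 (mod 566)  [q = 47: ≢ 1 ✓]
383^141 ≡ 1 shows ord(383) | 141, strictly less than φ(566); not a primitive root.

No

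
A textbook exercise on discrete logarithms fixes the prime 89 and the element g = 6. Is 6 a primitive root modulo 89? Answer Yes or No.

Yes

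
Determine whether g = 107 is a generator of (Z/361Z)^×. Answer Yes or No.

No

φ(361) = φ(19^2) = 19·(19−1) = 342 = 2 · 3^2 · 19.
An element g generates (Z/361Z)^× iff g^(342/q) ≢ 1 (mod 361) for each prime q ∈ {2, 3, 19}.
107^171 ≡ 360 (mod 361)  [q = 2: ≢ 1 ✓]
107^114 ≡ 1 (mod 361)  [q = 3: ≡ 1 ✗]
107^18 ≡ 58 (mod 361)  [q = 19: ≢ 1 ✓]
The check at q = 3 fails, so 107 generates a proper subgroup.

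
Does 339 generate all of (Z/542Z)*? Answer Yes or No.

φ(542) = φ(2)·φ(271) = 1·270 = 270 = 2 · 3^3 · 5.
Test 339^(270/q) mod 542 for each prime factor q of 270:
339^135 ≡ 1 (mod 542)  [q = 2: ≡ 1 ✗]
339^90 ≡ 513 (mod 542)  [q = 3: ≢ 1 ✓]
339^54 ≡ 371 (mod 542)  [q = 5: ≢ 1 ✓]
339^135 ≡ 1 shows ord(339) | 135, strictly less than φ(542); not a primitive root.

No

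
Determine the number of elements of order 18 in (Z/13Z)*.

0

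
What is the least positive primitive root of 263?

φ(263) = 263 − 1 = 262 = 2 · 131.
g is a primitive root iff g^(262/q) ≢ 1 (mod 263) for each prime q ∈ {2, 131}.
g = 2: 2^131 ≡ 1 — hits 1, so not a primitive root.
g = 3: 3^131 ≡ 1 — hits 1, so not a primitive root.
g = 4: 4^131 ≡ 1 — hits 1, so not a primitive root.
g = 5: 5^131 ≡ 262; 5^2 ≡ 25 — none is 1, so 5 is a primitive root.
Hence the least primitive root of 263 is 5.

5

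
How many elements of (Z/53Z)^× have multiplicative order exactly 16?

0

φ(53) = 53 − 1 = 52 = 2^2 · 13.
In a cyclic group of order 52, there are φ(d) elements of order d for each divisor d of 52, and zero for non-divisors.
16 does not divide 52, so no element of (Z/53Z)^× has order 16.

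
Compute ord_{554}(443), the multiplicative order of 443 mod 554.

ord(443) | φ(554) = φ(2)·φ(277) = 1·276 = 276 = 2^2 · 3 · 23.
Divisors of 276: 1, 2, 3, 4, 6, 12, 23, 46, 69, 92, 138, 276.
Check 443^d mod 554 for each divisor in increasing order:
443^1 ≡ 443
443^2 ≡ 133
443^3 ≡ 195
443^4 ≡ 515
443^6 ≡ 353
443^12 ≡ 513
443^23 ≡ 459
443^46 ≡ 161
443^69 ≡ 217
443^92 ≡ 437
443^138 ≡ 553
443^276 ≡ 1
Hence ord(443) = 276.

276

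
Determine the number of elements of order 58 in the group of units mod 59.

28

φ(59) = 59 − 1 = 58 = 2 · 29.
Since (Z/59Z)^× is cyclic of order 58, the number of elements of order d is φ(d) when d | 58 and 0 otherwise.
58 = 2 · 29 divides 58, and φ(58) = 28.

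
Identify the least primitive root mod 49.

3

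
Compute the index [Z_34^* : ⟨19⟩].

2

ord(19) | φ(34) = φ(2)·φ(17) = 1·16 = 16 = 2^4.
Divisors of 16: 1, 2, 4, 8, 16.
Compute 19^d (mod 34) for the divisors d until we hit 1:
19^1 ≡ 19
19^2 ≡ 21
19^4 ≡ 33
19^8 ≡ 1
So ord_34(19) = 8, hence |⟨19⟩| = 8.
The index is φ(34) / ord(19) = 16 / 8 = 2.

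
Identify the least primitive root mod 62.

φ(62) = φ(2)·φ(31) = 1·30 = 30 = 2 · 3 · 5.
g is a primitive root iff g^(30/q) ≢ 1 (mod 62) for each prime q ∈ {2, 3, 5}.
g = 2: gcd(2, 62) = 2 > 1, not a unit — skip.
g = 3: 3^15 ≡ 61; 3^10 ≡ 25; 3^6 ≡ 47 — none is 1, so 3 is a primitive root.
So 3 is the smallest generator of (Z/62Z)^×.

3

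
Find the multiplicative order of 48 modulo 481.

ord(48) | φ(481) = φ(13·37) = (13−1)·(37−1) = 12·36 = 432 = 2^4 · 3^3.
Divisors of 432: 1, 2, 3, 4, 6, 8, 9, 12, 16, 18, 24, 27, 36, 48, 54, 72, 108, 144, 216, 432.
Check 48^d mod 481 for each divisor in increasing order:
48^1 ≡ 48
48^2 ≡ 380
48^3 ≡ 443
48^4 ≡ 100
48^6 ≡ 1
So ord_481(48) = 6.

6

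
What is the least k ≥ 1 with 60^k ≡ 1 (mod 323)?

Since 60 ∈ (Z/323Z)^×, its order divides φ(323) = φ(17·19) = (17−1)·(19−1) = 16·18 = 288 = 2^5 · 3^2.
Divisors of 288: 1, 2, 3, 4, 6, 8, 9, 12, 16, 18, 24, 32, 36, 48, 72, 96, 144, 288.
Check 60^d mod 323 for each divisor in increasing order:
60^1 ≡ 60 (mod 323)
60^2 ≡ 47 (mod 323)
60^3 ≡ 236 (mod 323)
60^4 ≡ 271 (mod 323)
60^6 ≡ 140 (mod 323)
60^8 ≡ 120 (mod 323)
60^9 ≡ 94 (mod 323)
60^12 ≡ 220 (mod 323)
60^16 ≡ 188 (mod 323)
60^18 ≡ 115 (mod 323)
60^24 ≡ 273 (mod 323)
60^32 ≡ 137 (mod 323)
60^36 ≡ 305 (mod 323)
60^48 ≡ 239 (mod 323)
60^72 ≡ 1 (mod 323) ✓
So ord_323(60) = 72.

72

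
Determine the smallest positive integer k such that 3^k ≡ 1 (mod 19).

ord(3) | φ(19) = 19 − 1 = 18 = 2 · 3^2.
Divisors of 18: 1, 2, 3, 6, 9, 18.
Check 3^d mod 19 for each divisor in increasing order:
3^1 ≡ 3
3^2 ≡ 9
3^3 ≡ 8
3^6 ≡ 7
3^9 ≡ 18
3^18 ≡ 1
So ord_19(3) = 18.

18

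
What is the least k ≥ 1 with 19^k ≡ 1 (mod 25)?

The order of 19 must divide φ(25) = φ(5^2) = 5·(5−1) = 20 = 2^2 · 5.
Divisors of 20: 1, 2, 4, 5, 10, 20.
Check 19^d mod 25 for each divisor in increasing order:
19^1 ≡ 19 (mod 25)
19^2 ≡ 11 (mod 25)
19^4 ≡ 21 (mod 25)
19^5 ≡ 24 (mod 25)
19^10 ≡ 1 (mod 25) ✓
Therefore the multiplicative order of 19 modulo 25 is 10.

10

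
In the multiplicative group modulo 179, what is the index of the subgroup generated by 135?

Since 135 ∈ (Z/179Z)^×, its order divides φ(179) = 179 − 1 = 178 = 2 · 89.
Divisors of 178: 1, 2, 89, 178.
Test each divisor d:
135^1 ≡ 135 (mod 179)
135^2 ≡ 146 (mod 179)
135^89 ≡ 1 (mod 179) ✓
Thus |⟨135⟩| = ord(135) = 89.
Index = |(Z/179Z)^×| / |⟨135⟩| = 178 / 89 = 2.

2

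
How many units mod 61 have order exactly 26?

φ(61) = 61 − 1 = 60 = 2^2 · 3 · 5.
Since (Z/61Z)^× is cyclic of order 60, the number of elements of order d is φ(d) when d | 60 and 0 otherwise.
Here 60 is not a multiple of 26, so there are no elements of order 26.

0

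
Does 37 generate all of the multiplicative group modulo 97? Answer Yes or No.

Yes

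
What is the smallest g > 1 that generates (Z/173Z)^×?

2

φ(173) = 173 − 1 = 172 = 2^2 · 43.
g is a primitive root iff g^(172/q) ≢ 1 (mod 173) for each prime q ∈ {2, 43}.
g = 2: 2^86 ≡ 172; 2^4 ≡ 16 — none is 1, so 2 is a primitive root.
Hence the least primitive root of 173 is 2.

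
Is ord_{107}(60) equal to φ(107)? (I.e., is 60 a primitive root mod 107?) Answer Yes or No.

φ(107) = 107 − 1 = 106 = 2 · 53.
60 is a primitive root mod 107 iff 60^(φ(107)/q) ≢ 1 for every prime q | φ(107), i.e. q ∈ {2, 53}.
60^53 ≡ 106 (mod 107)  [q = 2: ≢ 1 ✓]
60^2 ≡ 69 (mod 107)  [q = 53: ≢ 1 ✓]
Every test exponent gives a nontrivial residue, hence 60 generates the full group.

Yes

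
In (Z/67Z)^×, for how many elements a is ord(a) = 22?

10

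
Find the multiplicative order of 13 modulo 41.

The order of 13 must divide φ(41) = 41 − 1 = 40 = 2^3 · 5.
Divisors of 40: 1, 2, 4, 5, 8, 10, 20, 40.
Test each divisor d:
13^1 ≡ 13 (mod 41)
13^2 ≡ 5 (mod 41)
13^4 ≡ 25 (mod 41)
13^5 ≡ 38 (mod 41)
13^8 ≡ 10 (mod 41)
13^10 ≡ 9 (mod 41)
13^20 ≡ 40 (mod 41)
13^40 ≡ 1 (mod 41) ✓
The smallest such exponent is 40, so the order of 13 is 40.

40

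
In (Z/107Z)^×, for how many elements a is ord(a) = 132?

0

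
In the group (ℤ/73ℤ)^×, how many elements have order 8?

φ(73) = 73 − 1 = 72 = 2^3 · 3^2.
In a cyclic group of order 72, there are φ(d) elements of order d for each divisor d of 72, and zero for non-divisors.
8 = 2^3 divides 72, and φ(8) = 4.

4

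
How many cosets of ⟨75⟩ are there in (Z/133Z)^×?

The order of 75 must divide φ(133) = φ(7·19) = (7−1)·(19−1) = 6·18 = 108 = 2^2 · 3^3.
Divisors of 108: 1, 2, 3, 4, 6, 9, 12, 18, 27, 36, 54, 108.
Check 75^d mod 133 for each divisor in increasing order:
75^1 ≡ 75 (mod 133)
75^2 ≡ 39 (mod 133)
75^3 ≡ 132 (mod 133)
75^4 ≡ 58 (mod 133)
75^6 ≡ 1 (mod 133) ✓
Thus |⟨75⟩| = ord(75) = 6.
The index is φ(133) / ord(75) = 108 / 6 = 18.

18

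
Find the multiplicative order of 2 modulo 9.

6

The order of 2 must divide φ(9) = φ(3^2) = 3·(3−1) = 6 = 2 · 3.
Divisors of 6: 1, 2, 3, 6.
Check 2^d mod 9 for each divisor in increasing order:
2^1 ≡ 2
2^2 ≡ 4
2^3 ≡ 8
2^6 ≡ 1
Hence ord(2) = 6.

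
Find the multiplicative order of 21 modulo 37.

18

The order of 21 must divide φ(37) = 37 − 1 = 36 = 2^2 · 3^2.
Divisors of 36: 1, 2, 3, 4, 6, 9, 12, 18, 36.
Test each divisor d:
21^1 ≡ 21
21^2 ≡ 34
21^3 ≡ 11
21^4 ≡ 9
21^6 ≡ 10
21^9 ≡ 36
21^12 ≡ 26
21^18 ≡ 1
The smallest such exponent is 18, so the order of 21 is 18.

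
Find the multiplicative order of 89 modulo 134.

The order of 89 must divide φ(134) = φ(2)·φ(67) = 1·66 = 66 = 2 · 3 · 11.
Divisors of 66: 1, 2, 3, 6, 11, 22, 33, 66.
Compute 89^d (mod 134) for the divisors d until we hit 1:
89^1 ≡ 89 (mod 134)
89^2 ≡ 15 (mod 134)
89^3 ≡ 129 (mod 134)
89^6 ≡ 25 (mod 134)
89^11 ≡ 1 (mod 134) ✓
The smallest such exponent is 11, so the order of 89 is 11.

11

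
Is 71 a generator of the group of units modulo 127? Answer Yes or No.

No

φ(127) = 127 − 1 = 126 = 2 · 3^2 · 7.
It suffices to check that the order of 71 is not a proper divisor of 126: compute 71^(126/q) for q ∈ {2, 3, 7}.
71^63 ≡ 1 (mod 127)  [q = 2: ≡ 1 ✗]
71^42 ≡ 107 (mod 127)  [q = 3: ≢ 1 ✓]
71^18 ≡ 16 (mod 127)  [q = 7: ≢ 1 ✓]
The check at q = 2 fails, so 71 generates a proper subgroup.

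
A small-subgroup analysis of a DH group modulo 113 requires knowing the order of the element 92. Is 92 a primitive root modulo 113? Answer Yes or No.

Yes

φ(113) = 113 − 1 = 112 = 2^4 · 7.
It suffices to check that the order of 92 is not a proper divisor of 112: compute 92^(112/q) for q ∈ {2, 7}.
92^56 ≡ 112 (mod 113)  [q = 2: ≢ 1 ✓]
92^16 ≡ 28 (mod 113)  [q = 7: ≢ 1 ✓]
None equal 1, so ord_113(92) = 112: 92 is a primitive root.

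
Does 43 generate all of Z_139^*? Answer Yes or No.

No

φ(139) = 139 − 1 = 138 = 2 · 3 · 23.
43 is a primitive root mod 139 iff 43^(φ(139)/q) ≢ 1 for every prime q | φ(139), i.e. q ∈ {2, 3, 23}.
43^69 ≡ 138 (mod 139)  [q = 2: ≢ 1 ✓]
43^46 ≡ 96 (mod 139)  [q = 3: ≢ 1 ✓]
43^6 ≡ 1 (mod 139)  [q = 23: ≡ 1 ✗]
Since 43^6 ≡ 1, the order of 43 divides 6 < 138, so 43 is not a primitive root.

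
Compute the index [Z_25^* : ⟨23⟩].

By Lagrange's theorem, ord_25(23) divides φ(25) = φ(5^2) = 5·(5−1) = 20 = 2^2 · 5.
Divisors of 20: 1, 2, 4, 5, 10, 20.
Test each divisor d:
23^1 ≡ 23
23^2 ≡ 4
23^4 ≡ 16
23^5 ≡ 18
23^10 ≡ 24
23^20 ≡ 1
Thus |⟨23⟩| = ord(23) = 20.
Index = |(Z/25Z)^×| / |⟨23⟩| = 20 / 20 = 1.

1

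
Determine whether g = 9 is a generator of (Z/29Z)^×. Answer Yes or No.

No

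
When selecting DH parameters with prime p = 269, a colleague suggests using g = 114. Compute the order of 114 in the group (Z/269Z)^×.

268

ord(114) | φ(269) = 269 − 1 = 268 = 2^2 · 67.
Divisors of 268: 1, 2, 4, 67, 134, 268.
Check 114^d mod 269 for each divisor in increasing order:
114^1 ≡ 114 (mod 269)
114^2 ≡ 84 (mod 269)
114^4 ≡ 62 (mod 269)
114^67 ≡ 187 (mod 269)
114^134 ≡ 268 (mod 269)
114^268 ≡ 1 (mod 269) ✓
Hence ord(114) = 268.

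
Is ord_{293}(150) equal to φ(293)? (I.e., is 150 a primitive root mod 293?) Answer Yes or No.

φ(293) = 293 − 1 = 292 = 2^2 · 73.
150 is a primitive root mod 293 iff 150^(φ(293)/q) ≢ 1 for every prime q | φ(293), i.e. q ∈ {2, 73}.
150^146 ≡ 1 (mod 293)  [q = 2: ≡ 1 ✗]
150^4 ≡ 205 (mod 293)  [q = 73: ≢ 1 ✓]
Since 150^146 ≡ 1, the order of 150 divides 146 < 292, so 150 is not a primitive root.

No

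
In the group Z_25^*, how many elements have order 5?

4

φ(25) = φ(5^2) = 5·(5−1) = 20 = 2^2 · 5.
In a cyclic group of order 20, there are φ(d) elements of order d for each divisor d of 20, and zero for non-divisors.
5 | 20, and φ(5) = 5 − 1 = 4.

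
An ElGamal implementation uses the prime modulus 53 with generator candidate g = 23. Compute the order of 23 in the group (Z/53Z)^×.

The order of 23 must divide φ(53) = 53 − 1 = 52 = 2^2 · 13.
Divisors of 52: 1, 2, 4, 13, 26, 52.
Test each divisor d:
23^1 ≡ 23
23^2 ≡ 52
23^4 ≡ 1
Hence ord(23) = 4.

4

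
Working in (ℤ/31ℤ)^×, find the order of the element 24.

ord(24) | φ(31) = 31 − 1 = 30 = 2 · 3 · 5.
Divisors of 30: 1, 2, 3, 5, 6, 10, 15, 30.
Test each divisor d:
24^1 ≡ 24
24^2 ≡ 18
24^3 ≡ 29
24^5 ≡ 26
24^6 ≡ 4
24^10 ≡ 25
24^15 ≡ 30
24^30 ≡ 1
Hence ord(24) = 30.

30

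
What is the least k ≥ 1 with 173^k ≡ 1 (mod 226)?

28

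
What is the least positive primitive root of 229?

6

φ(229) = 229 − 1 = 228 = 2^2 · 3 · 19.
Test candidates g = 2, 3, … against the prime factors q ∈ {2, 3, 19} of φ(229): g is a generator iff g^(228/q) ≢ 1 for every such q.
g = 2: 2^114 ≡ 228; 2^76 ≡ 1 — hits 1, so not a primitive root.
g = 3: 3^114 ≡ 1 — hits 1, so not a primitive root.
g = 4: 4^114 ≡ 1 — hits 1, so not a primitive root.
g = 5: 5^114 ≡ 1 — hits 1, so not a primitive root.
g = 6: 6^114 ≡ 228; 6^76 ≡ 134; 6^12 ≡ 165 — none is 1, so 6 is a primitive root.
The smallest primitive root modulo 229 is 6.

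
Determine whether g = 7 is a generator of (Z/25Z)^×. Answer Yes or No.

φ(25) = φ(5^2) = 5·(5−1) = 20 = 2^2 · 5.
7 is a primitive root mod 25 iff 7^(φ(25)/q) ≢ 1 for every prime q | φ(25), i.e. q ∈ {2, 5}.
7^10 ≡ 24 (mod 25)  [q = 2: ≢ 1 ✓]
7^4 ≡ 1 (mod 25)  [q = 5: ≡ 1 ✗]
The check at q = 5 fails, so 7 generates a proper subgroup.

No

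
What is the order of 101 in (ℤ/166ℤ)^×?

ord(101) | φ(166) = φ(2)·φ(83) = 1·82 = 82 = 2 · 41.
Divisors of 82: 1, 2, 41, 82.
Compute 101^d (mod 166) for the divisors d until we hit 1:
101^1 ≡ 101 (mod 166)
101^2 ≡ 75 (mod 166)
101^41 ≡ 165 (mod 166)
101^82 ≡ 1 (mod 166) ✓
The smallest such exponent is 82, so the order of 101 is 82.

82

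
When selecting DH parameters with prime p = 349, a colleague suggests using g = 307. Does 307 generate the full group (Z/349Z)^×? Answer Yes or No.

No

φ(349) = 349 − 1 = 348 = 2^2 · 3 · 29.
Test 307^(348/q) mod 349 for each prime factor q of 348:
307^174 ≡ 1 (mod 349)  [q = 2: ≡ 1 ✗]
307^116 ≡ 226 (mod 349)  [q = 3: ≢ 1 ✓]
307^12 ≡ 332 (mod 349)  [q = 29: ≢ 1 ✓]
Since 307^174 ≡ 1, the order of 307 divides 174 < 348, so 307 is not a primitive root.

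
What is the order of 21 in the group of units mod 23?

22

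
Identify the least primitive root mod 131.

2

φ(131) = 131 − 1 = 130 = 2 · 5 · 13.
Test candidates g = 2, 3, … against the prime factors q ∈ {2, 5, 13} of φ(131): g is a generator iff g^(130/q) ≢ 1 for every such q.
g = 2: 2^65 ≡ 130; 2^26 ≡ 53; 2^10 ≡ 107 — none is 1, so 2 is a primitive root.
The smallest primitive root modulo 131 is 2.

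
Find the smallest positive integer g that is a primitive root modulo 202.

φ(202) = φ(2)·φ(101) = 1·100 = 100 = 2^2 · 5^2.
g is a primitive root iff g^(100/q) ≢ 1 (mod 202) for each prime q ∈ {2, 5}.
g = 2: gcd(2, 202) = 2 > 1, not a unit — skip.
g = 3: 3^50 ≡ 201; 3^20 ≡ 185 — none is 1, so 3 is a primitive root.
Hence the least primitive root of 202 is 3.

3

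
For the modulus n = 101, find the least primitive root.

φ(101) = 101 − 1 = 100 = 2^2 · 5^2.
Test candidates g = 2, 3, … against the prime factors q ∈ {2, 5} of φ(101): g is a generator iff g^(100/q) ≢ 1 for every such q.
g = 2: 2^50 ≡ 100; 2^20 ≡ 95 — none is 1, so 2 is a primitive root.
Hence the least primitive root of 101 is 2.

2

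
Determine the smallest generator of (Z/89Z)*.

φ(89) = 89 − 1 = 88 = 2^3 · 11.
Test candidates g = 2, 3, … against the prime factors q ∈ {2, 11} of φ(89): g is a generator iff g^(88/q) ≢ 1 for every such q.
g = 2: 2^44 ≡ 1 — hits 1, so not a primitive root.
g = 3: 3^44 ≡ 88; 3^8 ≡ 64 — none is 1, so 3 is a primitive root.
The smallest primitive root modulo 89 is 3.

3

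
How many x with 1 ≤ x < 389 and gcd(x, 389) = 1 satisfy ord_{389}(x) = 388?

192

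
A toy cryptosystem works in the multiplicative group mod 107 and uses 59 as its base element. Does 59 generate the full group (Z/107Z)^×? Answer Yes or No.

Yes

φ(107) = 107 − 1 = 106 = 2 · 53.
Test 59^(106/q) mod 107 for each prime factor q of 106:
59^53 ≡ 106 (mod 107)  [q = 2: ≢ 1 ✓]
59^2 ≡ 57 (mod 107)  [q = 53: ≢ 1 ✓]
None equal 1, so ord_107(59) = 106: 59 is a primitive root.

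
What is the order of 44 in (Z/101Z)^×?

Since 44 ∈ (Z/101Z)^×, its order divides φ(101) = 101 − 1 = 100 = 2^2 · 5^2.
Divisors of 100: 1, 2, 4, 5, 10, 20, 25, 50, 100.
Test each divisor d:
44^1 ≡ 44 (mod 101)
44^2 ≡ 17 (mod 101)
44^4 ≡ 87 (mod 101)
44^5 ≡ 91 (mod 101)
44^10 ≡ 100 (mod 101)
44^20 ≡ 1 (mod 101) ✓
Hence ord(44) = 20.

20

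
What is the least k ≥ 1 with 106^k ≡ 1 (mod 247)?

12

Since 106 ∈ (Z/247Z)^×, its order divides φ(247) = φ(13·19) = (13−1)·(19−1) = 12·18 = 216 = 2^3 · 3^3.
Divisors of 216: 1, 2, 3, 4, 6, 8, 9, 12, 18, 24, 27, 36, 54, 72, 108, 216.
Evaluate successive powers at the divisors of 216:
106^1 ≡ 106 (mod 247)
106^2 ≡ 121 (mod 247)
106^3 ≡ 229 (mod 247)
106^4 ≡ 68 (mod 247)
106^6 ≡ 77 (mod 247)
106^8 ≡ 178 (mod 247)
106^9 ≡ 96 (mod 247)
106^12 ≡ 1 (mod 247) ✓
The smallest such exponent is 12, so the order of 106 is 12.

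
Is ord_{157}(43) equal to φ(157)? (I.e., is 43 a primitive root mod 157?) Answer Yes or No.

Yes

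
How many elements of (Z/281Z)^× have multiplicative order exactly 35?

24

φ(281) = 281 − 1 = 280 = 2^3 · 5 · 7.
In a cyclic group of order 280, there are φ(d) elements of order d for each divisor d of 280, and zero for non-divisors.
35 = 5 · 7 divides 280, and φ(35) = 24.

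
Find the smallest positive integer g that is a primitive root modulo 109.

6

φ(109) = 109 − 1 = 108 = 2^2 · 3^3.
Test candidates g = 2, 3, … against the prime factors q ∈ {2, 3} of φ(109): g is a generator iff g^(108/q) ≢ 1 for every such q.
g = 2: 2^54 ≡ 108; 2^36 ≡ 1 — hits 1, so not a primitive root.
g = 3: 3^54 ≡ 1 — hits 1, so not a primitive root.
g = 4: 4^54 ≡ 1 — hits 1, so not a primitive root.
g = 5: 5^54 ≡ 1 — hits 1, so not a primitive root.
g = 6: 6^54 ≡ 108; 6^36 ≡ 63 — none is 1, so 6 is a primitive root.
Hence the least primitive root of 109 is 6.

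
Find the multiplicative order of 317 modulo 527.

240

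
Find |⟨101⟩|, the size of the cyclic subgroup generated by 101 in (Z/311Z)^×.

Since 101 ∈ (Z/311Z)^×, its order divides φ(311) = 311 − 1 = 310 = 2 · 5 · 31.
Divisors of 310: 1, 2, 5, 10, 31, 62, 155, 310.
Check 101^d mod 311 for each divisor in increasing order:
101^1 ≡ 101 (mod 311)
101^2 ≡ 249 (mod 311)
101^5 ≡ 116 (mod 311)
101^10 ≡ 83 (mod 311)
101^31 ≡ 275 (mod 311)
101^62 ≡ 52 (mod 311)
101^155 ≡ 310 (mod 311)
101^310 ≡ 1 (mod 311) ✓
Therefore the multiplicative order of 101 modulo 311 is 310.

310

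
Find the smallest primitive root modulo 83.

2

φ(83) = 83 − 1 = 82 = 2 · 41.
g is a primitive root iff g^(82/q) ≢ 1 (mod 83) for each prime q ∈ {2, 41}.
g = 2: 2^41 ≡ 82; 2^2 ≡ 4 — none is 1, so 2 is a primitive root.
Hence the least primitive root of 83 is 2.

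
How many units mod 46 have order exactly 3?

0

φ(46) = φ(2)·φ(23) = 1·22 = 22 = 2 · 11.
In a cyclic group of order 22, there are φ(d) elements of order d for each divisor d of 22, and zero for non-divisors.
Here 22 is not a multiple of 3, so there are no elements of order 3.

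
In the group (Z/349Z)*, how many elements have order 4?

2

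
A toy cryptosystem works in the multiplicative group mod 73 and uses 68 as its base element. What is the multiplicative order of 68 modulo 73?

The order of 68 must divide φ(73) = 73 − 1 = 72 = 2^3 · 3^2.
Divisors of 72: 1, 2, 3, 4, 6, 8, 9, 12, 18, 24, 36, 72.
Compute 68^d (mod 73) for the divisors d until we hit 1:
68^1 ≡ 68
68^2 ≡ 25
68^3 ≡ 21
68^4 ≡ 41
68^6 ≡ 3
68^8 ≡ 2
68^9 ≡ 63
68^12 ≡ 9
68^18 ≡ 27
68^24 ≡ 8
68^36 ≡ 72
68^72 ≡ 1
The smallest such exponent is 72, so the order of 68 is 72.

72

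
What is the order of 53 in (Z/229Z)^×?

The order of 53 must divide φ(229) = 229 − 1 = 228 = 2^2 · 3 · 19.
Divisors of 228: 1, 2, 3, 4, 6, 12, 19, 38, 57, 76, 114, 228.
Evaluate successive powers at the divisors of 228:
53^1 ≡ 53 (mod 229)
53^2 ≡ 61 (mod 229)
53^3 ≡ 27 (mod 229)
53^4 ≡ 57 (mod 229)
53^6 ≡ 42 (mod 229)
53^12 ≡ 161 (mod 229)
53^19 ≡ 1 (mod 229) ✓
The smallest such exponent is 19, so the order of 53 is 19.

19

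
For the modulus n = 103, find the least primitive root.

5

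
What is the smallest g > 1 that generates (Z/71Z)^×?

7

φ(71) = 71 − 1 = 70 = 2 · 5 · 7.
Test candidates g = 2, 3, … against the prime factors q ∈ {2, 5, 7} of φ(71): g is a generator iff g^(70/q) ≢ 1 for every such q.
g = 2: 2^35 ≡ 1 — hits 1, so not a primitive root.
g = 3: 3^35 ≡ 1 — hits 1, so not a primitive root.
g = 4: 4^35 ≡ 1 — hits 1, so not a primitive root.
g = 5: 5^35 ≡ 1 — hits 1, so not a primitive root.
g = 6: 6^35 ≡ 1 — hits 1, so not a primitive root.
g = 7: 7^35 ≡ 70; 7^14 ≡ 54; 7^10 ≡ 45 — none is 1, so 7 is a primitive root.
The smallest primitive root modulo 71 is 7.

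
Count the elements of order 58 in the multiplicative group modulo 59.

φ(59) = 59 − 1 = 58 = 2 · 29.
Since (Z/59Z)^× is cyclic of order 58, the number of elements of order d is φ(d) when d | 58 and 0 otherwise.
58 = 2 · 29 divides 58, and φ(58) = 28.

28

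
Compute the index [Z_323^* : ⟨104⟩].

4

ord(104) | φ(323) = φ(17·19) = (17−1)·(19−1) = 16·18 = 288 = 2^5 · 3^2.
Divisors of 288: 1, 2, 3, 4, 6, 8, 9, 12, 16, 18, 24, 32, 36, 48, 72, 96, 144, 288.
Check 104^d mod 323 for each divisor in increasing order:
104^1 ≡ 104 (mod 323)
104^2 ≡ 157 (mod 323)
104^3 ≡ 178 (mod 323)
104^4 ≡ 101 (mod 323)
104^6 ≡ 30 (mod 323)
104^8 ≡ 188 (mod 323)
104^9 ≡ 172 (mod 323)
104^12 ≡ 254 (mod 323)
104^16 ≡ 137 (mod 323)
104^18 ≡ 191 (mod 323)
104^24 ≡ 239 (mod 323)
104^32 ≡ 35 (mod 323)
104^36 ≡ 305 (mod 323)
104^48 ≡ 273 (mod 323)
104^72 ≡ 1 (mod 323) ✓
So ord_323(104) = 72, hence |⟨104⟩| = 72.
[(Z/323Z)^× : ⟨104⟩] = 288/72 = 4.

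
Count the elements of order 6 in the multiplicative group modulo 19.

2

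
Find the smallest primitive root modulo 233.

φ(233) = 233 − 1 = 232 = 2^3 · 29.
Test candidates g = 2, 3, … against the prime factors q ∈ {2, 29} of φ(233): g is a generator iff g^(232/q) ≢ 1 for every such q.
g = 2: 2^116 ≡ 1 — hits 1, so not a primitive root.
g = 3: 3^116 ≡ 232; 3^8 ≡ 37 — none is 1, so 3 is a primitive root.
So 3 is the smallest generator of (Z/233Z)^×.

3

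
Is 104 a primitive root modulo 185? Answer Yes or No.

185 = 5 · 37 is a product of two distinct odd primes, so (Z/185Z)^× ≅ (Z/5Z)^× × (Z/37Z)^× is not cyclic.
No primitive root modulo 185 exists; in particular 104 is not one.

No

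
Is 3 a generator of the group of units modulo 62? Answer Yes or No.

Yes

φ(62) = φ(2)·φ(31) = 1·30 = 30 = 2 · 3 · 5.
An element g generates (Z/62Z)^× iff g^(30/q) ≢ 1 (mod 62) for each prime q ∈ {2, 3, 5}.
3^15 ≡ 61 (mod 62)  [q = 2: ≢ 1 ✓]
3^10 ≡ 25 (mod 62)  [q = 3: ≢ 1 ✓]
3^6 ≡ 47 (mod 62)  [q = 5: ≢ 1 ✓]
None equal 1, so ord_62(3) = 30: 3 is a primitive root.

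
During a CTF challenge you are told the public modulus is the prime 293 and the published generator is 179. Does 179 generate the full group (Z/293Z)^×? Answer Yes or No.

Yes

φ(293) = 293 − 1 = 292 = 2^2 · 73.
It suffices to check that the order of 179 is not a proper divisor of 292: compute 179^(292/q) for q ∈ {2, 73}.
179^146 ≡ 292 (mod 293)  [q = 2: ≢ 1 ✓]
179^4 ≡ 268 (mod 293)  [q = 73: ≢ 1 ✓]
All checks pass, so 179 has order 292 and is a primitive root modulo 293.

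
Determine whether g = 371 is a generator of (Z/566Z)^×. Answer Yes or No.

φ(566) = φ(2)·φ(283) = 1·282 = 282 = 2 · 3 · 47.
It suffices to check that the order of 371 is not a proper divisor of 282: compute 371^(282/q) for q ∈ {2, 3, 47}.
371^141 ≡ 565 (mod 566)  [q = 2: ≢ 1 ✓]
371^94 ≡ 327 (mod 566)  [q = 3: ≢ 1 ✓]
371^6 ≡ 347 (mod 566)  [q = 47: ≢ 1 ✓]
All checks pass, so 371 has order 282 and is a primitive root modulo 566.

Yes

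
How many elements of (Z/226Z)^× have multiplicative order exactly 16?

8

φ(226) = φ(2)·φ(113) = 1·112 = 112 = 2^4 · 7.
(Z/226Z)^× is cyclic (|G| = 112); a cyclic group of order m has exactly φ(d) elements of each order d | m, and none otherwise.
16 = 2^4 divides 112, and φ(16) = 8.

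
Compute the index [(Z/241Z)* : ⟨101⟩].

3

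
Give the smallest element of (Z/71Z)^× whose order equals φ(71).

7

φ(71) = 71 − 1 = 70 = 2 · 5 · 7.
g is a primitive root iff g^(70/q) ≢ 1 (mod 71) for each prime q ∈ {2, 5, 7}.
g = 2: 2^35 ≡ 1 — hits 1, so not a primitive root.
g = 3: 3^35 ≡ 1 — hits 1, so not a primitive root.
g = 4: 4^35 ≡ 1 — hits 1, so not a primitive root.
g = 5: 5^35 ≡ 1 — hits 1, so not a primitive root.
g = 6: 6^35 ≡ 1 — hits 1, so not a primitive root.
g = 7: 7^35 ≡ 70; 7^14 ≡ 54; 7^10 ≡ 45 — none is 1, so 7 is a primitive root.
The smallest primitive root modulo 71 is 7.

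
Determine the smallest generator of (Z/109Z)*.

6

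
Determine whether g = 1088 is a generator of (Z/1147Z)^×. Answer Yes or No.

1147 = 31 · 37 is a product of two distinct odd primes, so (Z/1147Z)^× ≅ (Z/31Z)^× × (Z/37Z)^× is not cyclic.
No primitive root modulo 1147 exists; in particular 1088 is not one.

No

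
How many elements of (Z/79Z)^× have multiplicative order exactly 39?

24

φ(79) = 79 − 1 = 78 = 2 · 3 · 13.
In a cyclic group of order 78, there are φ(d) elements of order d for each divisor d of 78, and zero for non-divisors.
39 = 3 · 13 divides 78, and φ(39) = 24.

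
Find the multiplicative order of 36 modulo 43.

The order of 36 must divide φ(43) = 43 − 1 = 42 = 2 · 3 · 7.
Divisors of 42: 1, 2, 3, 6, 7, 14, 21, 42.
Test each divisor d:
36^1 ≡ 36 (mod 43)
36^2 ≡ 6 (mod 43)
36^3 ≡ 1 (mod 43) ✓
The smallest such exponent is 3, so the order of 36 is 3.

3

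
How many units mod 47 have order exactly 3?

φ(47) = 47 − 1 = 46 = 2 · 23.
In a cyclic group of order 46, there are φ(d) elements of order d for each divisor d of 46, and zero for non-divisors.
Here 46 is not a multiple of 3, so there are no elements of order 3.

0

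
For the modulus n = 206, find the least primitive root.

φ(206) = φ(2)·φ(103) = 1·102 = 102 = 2 · 3 · 17.
g is a primitive root iff g^(102/q) ≢ 1 (mod 206) for each prime q ∈ {2, 3, 17}.
g = 2: gcd(2, 206) = 2 > 1, not a unit — skip.
g = 3: 3^51 ≡ 205; 3^34 ≡ 1 — hits 1, so not a primitive root.
g = 4: gcd(4, 206) = 2 > 1, not a unit — skip.
g = 5: 5^51 ≡ 205; 5^34 ≡ 159; 5^6 ≡ 175 — none is 1, so 5 is a primitive root.
The smallest primitive root modulo 206 is 5.

5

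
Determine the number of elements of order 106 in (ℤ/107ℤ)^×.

52

φ(107) = 107 − 1 = 106 = 2 · 53.
(Z/107Z)^× is cyclic (|G| = 106); a cyclic group of order m has exactly φ(d) elements of each order d | m, and none otherwise.
106 = 2 · 53 divides 106, and φ(106) = 52.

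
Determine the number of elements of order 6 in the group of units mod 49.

φ(49) = φ(7^2) = 7·(7−1) = 42 = 2 · 3 · 7.
Since (Z/49Z)^× is cyclic of order 42, the number of elements of order d is φ(d) when d | 42 and 0 otherwise.
6 = 2 · 3 divides 42, and φ(6) = 2.

2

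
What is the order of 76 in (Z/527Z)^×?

120

By Lagrange's theorem, ord_527(76) divides φ(527) = φ(17·31) = (17−1)·(31−1) = 16·30 = 480 = 2^5 · 3 · 5.
Divisors of 480: 1, 2, 3, 4, 5, 6, 8, 10, 12, 15, 16, 20, 24, 30, 32, 40, 48, 60, 80, 96, 120, 160, 240, 480.
Check 76^d mod 527 for each divisor in increasing order:
76^1 ≡ 76 (mod 527)
76^2 ≡ 506 (mod 527)
76^3 ≡ 512 (mod 527)
76^4 ≡ 441 (mod 527)
76^5 ≡ 315 (mod 527)
76^6 ≡ 225 (mod 527)
76^8 ≡ 18 (mod 527)
76^10 ≡ 149 (mod 527)
76^12 ≡ 33 (mod 527)
76^15 ≡ 32 (mod 527)
76^16 ≡ 324 (mod 527)
76^20 ≡ 67 (mod 527)
76^24 ≡ 35 (mod 527)
76^30 ≡ 497 (mod 527)
76^32 ≡ 103 (mod 527)
76^40 ≡ 273 (mod 527)
76^48 ≡ 171 (mod 527)
76^60 ≡ 373 (mod 527)
76^80 ≡ 222 (mod 527)
76^96 ≡ 256 (mod 527)
76^120 ≡ 1 (mod 527) ✓
The smallest such exponent is 120, so the order of 76 is 120.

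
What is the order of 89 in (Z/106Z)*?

By Lagrange's theorem, ord_106(89) divides φ(106) = φ(2)·φ(53) = 1·52 = 52 = 2^2 · 13.
Divisors of 52: 1, 2, 4, 13, 26, 52.
Evaluate successive powers at the divisors of 52:
89^1 ≡ 89 (mod 106)
89^2 ≡ 77 (mod 106)
89^4 ≡ 99 (mod 106)
89^13 ≡ 1 (mod 106) ✓
Therefore the multiplicative order of 89 modulo 106 is 13.

13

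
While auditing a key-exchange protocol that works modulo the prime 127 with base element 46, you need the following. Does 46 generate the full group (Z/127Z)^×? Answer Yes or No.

Yes

φ(127) = 127 − 1 = 126 = 2 · 3^2 · 7.
An element g generates (Z/127Z)^× iff g^(126/q) ≢ 1 (mod 127) for each prime q ∈ {2, 3, 7}.
46^63 ≡ 126 (mod 127)  [q = 2: ≢ 1 ✓]
46^42 ≡ 107 (mod 127)  [q = 3: ≢ 1 ✓]
46^18 ≡ 2 (mod 127)  [q = 7: ≢ 1 ✓]
None equal 1, so ord_127(46) = 126: 46 is a primitive root.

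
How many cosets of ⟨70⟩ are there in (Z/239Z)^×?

ord(70) | φ(239) = 239 − 1 = 238 = 2 · 7 · 17.
Divisors of 238: 1, 2, 7, 14, 17, 34, 119, 238.
Check 70^d mod 239 for each divisor in increasing order:
70^1 ≡ 70
70^2 ≡ 120
70^7 ≡ 188
70^14 ≡ 211
70^17 ≡ 215
70^34 ≡ 98
70^119 ≡ 238
70^238 ≡ 1
The order of 70 is 238, so the subgroup it generates has 238 elements.
The index is φ(239) / ord(70) = 238 / 238 = 1.

1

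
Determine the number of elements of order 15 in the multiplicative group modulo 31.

8

φ(31) = 31 − 1 = 30 = 2 · 3 · 5.
In a cyclic group of order 30, there are φ(d) elements of order d for each divisor d of 30, and zero for non-divisors.
15 = 3 · 5 divides 30, and φ(15) = 8.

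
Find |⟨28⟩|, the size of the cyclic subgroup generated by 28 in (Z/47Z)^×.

23

The order of 28 must divide φ(47) = 47 − 1 = 46 = 2 · 23.
Divisors of 46: 1, 2, 23, 46.
Evaluate successive powers at the divisors of 46:
28^1 ≡ 28
28^2 ≡ 32
28^23 ≡ 1
So ord_47(28) = 23.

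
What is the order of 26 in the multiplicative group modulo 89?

88

ord(26) | φ(89) = 89 − 1 = 88 = 2^3 · 11.
Divisors of 88: 1, 2, 4, 8, 11, 22, 44, 88.
Test each divisor d:
26^1 ≡ 26 (mod 89)
26^2 ≡ 53 (mod 89)
26^4 ≡ 50 (mod 89)
26^8 ≡ 8 (mod 89)
26^11 ≡ 77 (mod 89)
26^22 ≡ 55 (mod 89)
26^44 ≡ 88 (mod 89)
26^88 ≡ 1 (mod 89) ✓
Therefore the multiplicative order of 26 modulo 89 is 88.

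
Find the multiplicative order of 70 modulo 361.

342

The order of 70 must divide φ(361) = φ(19^2) = 19·(19−1) = 342 = 2 · 3^2 · 19.
Divisors of 342: 1, 2, 3, 6, 9, 18, 19, 38, 57, 114, 171, 342.
Compute 70^d (mod 361) for the divisors d until we hit 1:
70^1 ≡ 70 (mod 361)
70^2 ≡ 207 (mod 361)
70^3 ≡ 50 (mod 361)
70^6 ≡ 334 (mod 361)
70^9 ≡ 94 (mod 361)
70^18 ≡ 172 (mod 361)
70^19 ≡ 127 (mod 361)
70^38 ≡ 245 (mod 361)
70^57 ≡ 69 (mod 361)
70^114 ≡ 68 (mod 361)
70^171 ≡ 360 (mod 361)
70^342 ≡ 1 (mod 361) ✓
So ord_361(70) = 342.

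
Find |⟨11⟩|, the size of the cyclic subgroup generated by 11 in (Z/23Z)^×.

22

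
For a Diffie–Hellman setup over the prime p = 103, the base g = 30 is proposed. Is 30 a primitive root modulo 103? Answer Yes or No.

φ(103) = 103 − 1 = 102 = 2 · 3 · 17.
Test 30^(102/q) mod 103 for each prime factor q of 102:
30^51 ≡ 1 (mod 103)  [q = 2: ≡ 1 ✗]
30^34 ≡ 1 (mod 103)  [q = 3: ≡ 1 ✗]
30^6 ≡ 93 (mod 103)  [q = 17: ≢ 1 ✓]
The check at q = 2 fails, so 30 generates a proper subgroup.

No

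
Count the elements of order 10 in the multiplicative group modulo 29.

φ(29) = 29 − 1 = 28 = 2^2 · 7.
(Z/29Z)^× is cyclic (|G| = 28); a cyclic group of order m has exactly φ(d) elements of each order d | m, and none otherwise.
10 does not divide 28, so no element of (Z/29Z)^× has order 10.

0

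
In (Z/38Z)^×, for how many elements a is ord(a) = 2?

1

φ(38) = φ(2)·φ(19) = 1·18 = 18 = 2 · 3^2.
(Z/38Z)^× is cyclic (|G| = 18); a cyclic group of order m has exactly φ(d) elements of each order d | m, and none otherwise.
2 | 18, and φ(2) = 2 − 1 = 1.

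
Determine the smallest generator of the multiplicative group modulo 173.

φ(173) = 173 − 1 = 172 = 2^2 · 43.
g is a primitive root iff g^(172/q) ≢ 1 (mod 173) for each prime q ∈ {2, 43}.
g = 2: 2^86 ≡ 172; 2^4 ≡ 16 — none is 1, so 2 is a primitive root.
Hence the least primitive root of 173 is 2.

2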